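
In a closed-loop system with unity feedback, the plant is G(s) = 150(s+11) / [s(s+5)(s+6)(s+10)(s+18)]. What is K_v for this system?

11/36

G(s) has one factor of s in the denominator, so the system is type 1.
K_v = lim_{s→0} s·G(s) = 150·11 / (5·6·10·18) = 11/36.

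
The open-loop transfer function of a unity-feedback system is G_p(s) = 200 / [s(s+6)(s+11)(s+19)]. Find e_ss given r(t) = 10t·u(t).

62.7

The open loop has one pole at the origin → type 1 system.
K_v = lim_{s→0} s·G_p(s) = 200 / (6·11·19) = 100/627.
e_ss = 10/K_v = 10/(100/627) = 62.7.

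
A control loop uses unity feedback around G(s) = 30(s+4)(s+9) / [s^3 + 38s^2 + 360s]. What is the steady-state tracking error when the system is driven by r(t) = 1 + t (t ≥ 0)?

1/3

Factoring s from the denominator leaves a polynomial with constant term 360, so the system is type 1. Taking each input component in turn:
  • 1: tracked with zero error.
  • t: e_ss = 1/K_v with K_v=3 → 1/3.
Total e_ss = 1/3.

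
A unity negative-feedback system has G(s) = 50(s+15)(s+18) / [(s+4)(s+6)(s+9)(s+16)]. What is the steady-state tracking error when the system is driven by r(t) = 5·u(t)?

160/157

System type = 0 (no poles at s=0).
K_p = lim_{s→0} G(s) = 50·15·18 / (4·6·9·16) = 125/32.
e_ss = 5/(1 + K_p) = 5/(157/32) = 160/157.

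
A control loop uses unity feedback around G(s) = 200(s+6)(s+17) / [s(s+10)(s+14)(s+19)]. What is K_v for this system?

The open loop has one pole at the origin → type 1 system.
K_v = lim_{s→0} s·G(s) = 200·6·17 / (10·14·19) = 1020/133.

1020/133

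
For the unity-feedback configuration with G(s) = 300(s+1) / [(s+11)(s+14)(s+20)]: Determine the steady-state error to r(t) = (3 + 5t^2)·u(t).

G(s) has no factors of s in the denominator, so the system is type 0. Treating each term separately:
  • 3: e_ss = 3/(1+K_p) with K_p=15/154 → 462/169.
  • 5t^2: a type-0 system cannot track it, e_ss → ∞.
The unbounded component dominates.

infinity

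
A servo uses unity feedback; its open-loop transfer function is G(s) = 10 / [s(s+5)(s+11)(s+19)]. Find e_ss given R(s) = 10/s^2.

G(s) has one factor of s in the denominator, so the system is type 1.
K_v = lim_{s→0} s·G(s) = 10 / (5·11·19) = 2/209.
e_ss = 10/K_v = 10/(2/209) = 1045.

1045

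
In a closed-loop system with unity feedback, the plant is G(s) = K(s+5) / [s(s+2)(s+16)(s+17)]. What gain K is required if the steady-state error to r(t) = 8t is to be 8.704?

The open loop has one pole at the origin → type 1 system.
K_v = lim_{s→0} s·G(s) = K·5 / (2·16·17) = (5/544)·K.
e_ss = 8/K_v = 8.704 ⇒ K_v = 125/136 ⇒ K = (125/136)/(5/544) = 100.

100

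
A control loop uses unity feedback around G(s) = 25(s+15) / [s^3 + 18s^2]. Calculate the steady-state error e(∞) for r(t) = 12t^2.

Lowest-order denominator term is 18s^2, so the open loop has 2 poles at the origin → type 2 system.
K_a = lim_{s→0} s^2·G(s) = 25·15 / 18 = 125/6.
r(t) = 12t^2 gives R(s) = 24/s^3.
e_ss = 24/K_a = 24/(125/6) = 1.152.

1.152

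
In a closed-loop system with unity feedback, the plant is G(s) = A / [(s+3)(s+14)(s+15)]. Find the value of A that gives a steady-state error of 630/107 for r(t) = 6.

System type = 0 (no poles at s=0).
K_p = lim_{s→0} G(s) = A / (3·14·15) = (1/630)·A.
e_ss = 6/(1 + K_p) = 630/107 ⇒ 1 + (1/630)·A = 107/105 ⇒ A = 12.

12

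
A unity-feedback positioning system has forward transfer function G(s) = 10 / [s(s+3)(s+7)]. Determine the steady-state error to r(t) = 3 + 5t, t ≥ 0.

10.5

System type = 1 (one pole at s=0). By superposition:
  • 3: tracked with zero error.
  • 5t: e_ss = 5/K_v with K_v=10/21 → 10.5.
Total e_ss = 10.5.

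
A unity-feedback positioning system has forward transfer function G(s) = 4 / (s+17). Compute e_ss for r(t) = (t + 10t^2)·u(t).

infinity

G(s) has no factors of s in the denominator, so the system is type 0. Treating each term separately:
  • t: a type-0 system cannot track it, e_ss → ∞.
  • 10t^2: a type-0 system cannot track it, e_ss → ∞.
The unbounded component dominates.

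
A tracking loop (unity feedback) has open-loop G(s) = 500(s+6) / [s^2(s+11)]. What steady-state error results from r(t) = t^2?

11/1500

Two free integrators in G(s): this is a type 2 system.
K_a = lim_{s→0} s^2·G(s) = 500·6 / (11) = 3000/11.
r(t) = t^2 gives R(s) = 2/s^3.
e_ss = 2/K_a = 2/(3000/11) = 11/1500.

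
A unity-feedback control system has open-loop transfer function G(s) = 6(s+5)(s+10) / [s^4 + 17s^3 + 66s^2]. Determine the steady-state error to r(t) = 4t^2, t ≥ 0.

1.76

The denominator has no term below 66s^2 — 2 poles at s=0, type 2.
K_a = lim_{s→0} s^2·G(s) = 6·5·10 / 66 = 50/11.
r(t) = 4t^2 gives R(s) = 8/s^3.
e_ss = 8/K_a = 8/(50/11) = 1.76.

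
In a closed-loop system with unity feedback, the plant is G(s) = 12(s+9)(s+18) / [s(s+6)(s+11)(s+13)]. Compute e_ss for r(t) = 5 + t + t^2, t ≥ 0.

One free integrator in G(s): this is a type 1 system. Treating each term separately:
  • 5: tracked with zero error.
  • t: e_ss = 1/K_v with K_v=324/143 → 143/324.
  • t^2: a type-1 system cannot track it, e_ss → ∞.
The unbounded component dominates.

infinity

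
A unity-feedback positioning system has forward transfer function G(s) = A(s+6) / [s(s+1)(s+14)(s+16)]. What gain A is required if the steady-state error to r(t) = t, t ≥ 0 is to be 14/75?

G(s) has one factor of s in the denominator, so the system is type 1.
K_v = lim_{s→0} s·G(s) = A·6 / (1·14·16) = (3/112)·A.
e_ss = 1/K_v = 14/75 ⇒ K_v = 75/14 ⇒ A = (75/14)/(3/112) = 200.

200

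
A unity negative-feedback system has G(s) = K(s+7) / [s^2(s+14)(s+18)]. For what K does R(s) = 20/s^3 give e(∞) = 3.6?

The open loop has two poles at the origin → type 2 system.
K_a = lim_{s→0} s^2·G(s) = K·7 / (14·18) = (1/36)·K.
e_ss = 20/K_a = 3.6 ⇒ K_a = 50/9 ⇒ K = (50/9)/(1/36) = 200.

200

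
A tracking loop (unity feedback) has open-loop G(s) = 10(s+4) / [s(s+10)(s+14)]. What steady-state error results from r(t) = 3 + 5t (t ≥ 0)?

17.5

One free integrator in G(s): this is a type 1 system. By superposition:
  • 3: tracked with zero error.
  • 5t: e_ss = 5/K_v with K_v=2/7 → 17.5.
Total e_ss = 17.5.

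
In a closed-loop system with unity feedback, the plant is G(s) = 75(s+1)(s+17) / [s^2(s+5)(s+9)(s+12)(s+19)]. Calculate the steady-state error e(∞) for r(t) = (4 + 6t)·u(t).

0

The open loop has two poles at the origin → type 2 system. By superposition:
  • 4: tracked with zero error.
  • 6t: tracked with zero error.
Total e_ss = 0.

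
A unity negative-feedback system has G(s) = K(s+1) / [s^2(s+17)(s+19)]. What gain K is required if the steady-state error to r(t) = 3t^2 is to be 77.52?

G(s) has two factors of s in the denominator, so the system is type 2.
K_a = lim_{s→0} s^2·G(s) = K·1 / (17·19) = (1/323)·K.
e_ss = 6/K_a = 77.52 ⇒ K_a = 25/323 ⇒ K = (25/323)/(1/323) = 25.

25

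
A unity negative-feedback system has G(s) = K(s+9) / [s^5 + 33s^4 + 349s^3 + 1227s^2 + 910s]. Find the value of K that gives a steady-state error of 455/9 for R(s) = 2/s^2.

The denominator has no term below 910s — 1 pole at s=0, type 1.
K_v = lim_{s→0} s·G(s) = K·9 / 910 = (9/910)·K.
e_ss = 2/K_v = 455/9 ⇒ K_v = 18/455 ⇒ K = (18/455)/(9/910) = 4.

4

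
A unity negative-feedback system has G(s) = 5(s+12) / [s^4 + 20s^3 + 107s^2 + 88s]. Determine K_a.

0

The denominator has no term below 88s — 1 pole at s=0, type 1.
K_a = lim_{s→0} s^2·G(s) = 0 (the extra factor of s kills the finite limit).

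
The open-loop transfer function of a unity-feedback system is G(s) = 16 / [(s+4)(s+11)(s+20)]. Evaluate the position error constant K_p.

1/55

System type = 0 (no poles at s=0).
K_p = lim_{s→0} G(s) = 16 / (4·11·20) = 1/55.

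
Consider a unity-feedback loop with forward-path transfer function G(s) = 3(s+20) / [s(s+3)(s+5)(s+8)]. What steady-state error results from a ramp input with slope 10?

One free integrator in G(s): this is a type 1 system.
K_v = lim_{s→0} s·G(s) = 3·20 / (3·5·8) = 0.5.
e_ss = 10/K_v = 10/0.5 = 20.

20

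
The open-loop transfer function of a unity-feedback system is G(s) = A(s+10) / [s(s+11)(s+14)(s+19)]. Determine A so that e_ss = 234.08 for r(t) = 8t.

One free integrator in G(s): this is a type 1 system.
K_v = lim_{s→0} s·G(s) = A·10 / (11·14·19) = (5/1463)·A.
e_ss = 8/K_v = 234.08 ⇒ K_v = 50/1463 ⇒ A = (50/1463)/(5/1463) = 10.

10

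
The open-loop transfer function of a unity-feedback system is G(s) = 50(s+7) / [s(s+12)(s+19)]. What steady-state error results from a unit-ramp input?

System type = 1 (one pole at s=0).
K_v = lim_{s→0} s·G(s) = 50·7 / (12·19) = 175/114.
e_ss = 1/K_v = 1/(175/114) = 114/175.

114/175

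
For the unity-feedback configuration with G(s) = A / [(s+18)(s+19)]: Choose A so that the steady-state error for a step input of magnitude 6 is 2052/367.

25

G(s) has no factors of s in the denominator, so the system is type 0.
K_p = lim_{s→0} G(s) = A / (18·19) = (1/342)·A.
e_ss = 6/(1 + K_p) = 2052/367 ⇒ 1 + (1/342)·A = 367/342 ⇒ A = 25.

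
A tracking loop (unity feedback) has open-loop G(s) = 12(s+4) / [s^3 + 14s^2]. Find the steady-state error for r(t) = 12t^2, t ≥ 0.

7

The denominator has no term below 14s^2 — 2 poles at s=0, type 2.
K_a = lim_{s→0} s^2·G(s) = 12·4 / 14 = 24/7.
r(t) = 12t^2 gives R(s) = 24/s^3.
e_ss = 24/K_a = 24/(24/7) = 7.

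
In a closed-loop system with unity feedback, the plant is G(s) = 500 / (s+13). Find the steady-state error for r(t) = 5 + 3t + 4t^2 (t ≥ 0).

G(s) has no factors of s in the denominator, so the system is type 0. Treating each term separately:
  • 5: e_ss = 5/(1+K_p) with K_p=500/13 → 65/513.
  • 3t: a type-0 system cannot track it, e_ss → ∞.
  • 4t^2: a type-0 system cannot track it, e_ss → ∞.
The unbounded component dominates.

infinity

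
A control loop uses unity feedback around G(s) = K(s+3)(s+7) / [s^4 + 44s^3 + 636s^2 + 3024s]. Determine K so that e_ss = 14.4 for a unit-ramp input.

10

The denominator has no term below 3024s — 1 pole at s=0, type 1.
K_v = lim_{s→0} s·G(s) = K·3·7 / 3024 = (1/144)·K.
e_ss = 1/K_v = 14.4 ⇒ K_v = 5/72 ⇒ K = (5/72)/(1/144) = 10.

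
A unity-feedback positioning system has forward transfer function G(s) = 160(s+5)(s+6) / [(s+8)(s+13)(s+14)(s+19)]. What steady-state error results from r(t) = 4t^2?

The open loop has no poles at the origin → type 0 system.
K_a = lim_{s→0} s^2·G(s) = 0; the steady-state error to this parabolic input grows without bound.

infinity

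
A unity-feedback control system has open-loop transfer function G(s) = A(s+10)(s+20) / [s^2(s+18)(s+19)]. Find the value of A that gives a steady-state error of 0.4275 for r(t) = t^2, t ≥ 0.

The open loop has two poles at the origin → type 2 system.
K_a = lim_{s→0} s^2·G(s) = A·10·20 / (18·19) = (100/171)·A.
e_ss = 2/K_a = 0.4275 ⇒ K_a = 800/171 ⇒ A = (800/171)/(100/171) = 8.

8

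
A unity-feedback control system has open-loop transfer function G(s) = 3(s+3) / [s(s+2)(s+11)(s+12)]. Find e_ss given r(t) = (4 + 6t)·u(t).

176

The open loop has one pole at the origin → type 1 system. Treating each term separately:
  • 4: tracked with zero error.
  • 6t: e_ss = 6/K_v with K_v=3/88 → 176.
Total e_ss = 176.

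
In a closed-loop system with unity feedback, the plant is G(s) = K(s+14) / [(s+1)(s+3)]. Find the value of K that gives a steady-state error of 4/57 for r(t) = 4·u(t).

12

No free integrators in G(s): this is a type 0 system.
K_p = lim_{s→0} G(s) = K·14 / (1·3) = (14/3)·K.
e_ss = 4/(1 + K_p) = 4/57 ⇒ 1 + (14/3)·K = 57 ⇒ K = 12.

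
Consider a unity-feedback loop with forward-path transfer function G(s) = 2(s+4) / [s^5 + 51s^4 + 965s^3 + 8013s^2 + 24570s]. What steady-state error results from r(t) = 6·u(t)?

0

The denominator has no term below 24570s — 1 pole at s=0, type 1.
A type-1 system has K_p = ∞, so it tracks a step input with zero steady-state error.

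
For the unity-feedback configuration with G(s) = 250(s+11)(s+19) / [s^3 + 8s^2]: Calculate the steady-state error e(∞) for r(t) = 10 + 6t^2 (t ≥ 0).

48/26125

The denominator has no term below 8s^2 — 2 poles at s=0, type 2. Taking each input component in turn:
  • 10: tracked with zero error.
  • 6t^2: e_ss = 12/K_a with K_a=6531.25 → 48/26125.
Total e_ss = 48/26125.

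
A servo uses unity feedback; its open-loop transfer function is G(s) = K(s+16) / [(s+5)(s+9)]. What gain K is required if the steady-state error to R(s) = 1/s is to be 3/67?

No free integrators in G(s): this is a type 0 system.
K_p = lim_{s→0} G(s) = K·16 / (5·9) = (16/45)·K.
e_ss = 1/(1 + K_p) = 3/67 ⇒ 1 + (16/45)·K = 67/3 ⇒ K = 60.

60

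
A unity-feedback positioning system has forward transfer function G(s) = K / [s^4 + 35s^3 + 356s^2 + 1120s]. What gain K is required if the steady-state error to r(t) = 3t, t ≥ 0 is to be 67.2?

50

Factoring s from the denominator leaves a polynomial with constant term 1120, so the system is type 1.
K_v = lim_{s→0} s·G(s) = K / 1120 = (1/1120)·K.
e_ss = 3/K_v = 67.2 ⇒ K_v = 5/112 ⇒ K = (5/112)/(1/1120) = 50.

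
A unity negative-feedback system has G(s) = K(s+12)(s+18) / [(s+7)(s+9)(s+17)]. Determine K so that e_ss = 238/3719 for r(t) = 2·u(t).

System type = 0 (no poles at s=0).
K_p = lim_{s→0} G(s) = K·12·18 / (7·9·17) = (24/119)·K.
e_ss = 2/(1 + K_p) = 238/3719 ⇒ 1 + (24/119)·K = 3719/119 ⇒ K = 150.

150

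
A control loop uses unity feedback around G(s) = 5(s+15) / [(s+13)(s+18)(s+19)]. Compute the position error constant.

No free integrators in G(s): this is a type 0 system.
K_p = lim_{s→0} G(s) = 5·15 / (13·18·19) = 25/1482.

25/1482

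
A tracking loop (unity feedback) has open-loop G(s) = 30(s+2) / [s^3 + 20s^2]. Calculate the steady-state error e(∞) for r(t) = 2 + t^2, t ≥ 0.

The denominator has no term below 20s^2 — 2 poles at s=0, type 2. By superposition:
  • 2: tracked with zero error.
  • t^2: e_ss = 2/K_a with K_a=3 → 2/3.
Total e_ss = 2/3.

2/3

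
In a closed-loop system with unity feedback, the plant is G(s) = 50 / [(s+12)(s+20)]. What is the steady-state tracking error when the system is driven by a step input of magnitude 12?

288/29

G(s) has no factors of s in the denominator, so the system is type 0.
K_p = lim_{s→0} G(s) = 50 / (12·20) = 5/24.
e_ss = 12/(1 + K_p) = 12/(29/24) = 288/29.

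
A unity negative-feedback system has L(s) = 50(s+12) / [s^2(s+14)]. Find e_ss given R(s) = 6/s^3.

0.14

The open loop has two poles at the origin → type 2 system.
K_a = lim_{s→0} s^2·L(s) = 50·12 / (14) = 300/7.
r(t) = 3t^2 gives R(s) = 6/s^3.
e_ss = 6/K_a = 6/(300/7) = 0.14.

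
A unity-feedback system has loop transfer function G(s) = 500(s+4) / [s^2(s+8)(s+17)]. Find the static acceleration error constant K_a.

250/17

Two free integrators in G(s): this is a type 2 system.
K_a = lim_{s→0} s^2·G(s) = 500·4 / (8·17) = 250/17.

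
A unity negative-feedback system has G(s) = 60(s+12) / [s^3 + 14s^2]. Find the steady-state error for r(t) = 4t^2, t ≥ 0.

The denominator has no term below 14s^2 — 2 poles at s=0, type 2.
K_a = lim_{s→0} s^2·G(s) = 60·12 / 14 = 360/7.
r(t) = 4t^2 gives R(s) = 8/s^3.
e_ss = 8/K_a = 8/(360/7) = 7/45.

7/45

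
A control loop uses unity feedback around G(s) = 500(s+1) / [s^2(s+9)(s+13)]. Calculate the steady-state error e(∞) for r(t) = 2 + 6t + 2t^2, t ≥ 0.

0.936

The open loop has two poles at the origin → type 2 system. By superposition:
  • 2: tracked with zero error.
  • 6t: tracked with zero error.
  • 2t^2: e_ss = 4/K_a with K_a=500/117 → 0.936.
Total e_ss = 0.936.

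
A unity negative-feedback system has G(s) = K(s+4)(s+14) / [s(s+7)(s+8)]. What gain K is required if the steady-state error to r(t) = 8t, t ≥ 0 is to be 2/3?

System type = 1 (one pole at s=0).
K_v = lim_{s→0} s·G(s) = K·4·14 / (7·8) = 1·K.
e_ss = 8/K_v = 2/3 ⇒ K_v = 12 ⇒ K = 12/1 = 12.

12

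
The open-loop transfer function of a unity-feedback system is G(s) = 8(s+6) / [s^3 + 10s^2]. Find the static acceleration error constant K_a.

The denominator has no term below 10s^2 — 2 poles at s=0, type 2.
K_a = lim_{s→0} s^2·G(s) = 8·6 / 10 = 4.8.

4.8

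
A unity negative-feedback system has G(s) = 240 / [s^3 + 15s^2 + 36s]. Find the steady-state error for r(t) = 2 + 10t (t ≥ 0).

1.5

Lowest-order denominator term is 36s, so the open loop has 1 pole at the origin → type 1 system. Treating each term separately:
  • 2: tracked with zero error.
  • 10t: e_ss = 10/K_v with K_v=20/3 → 1.5.
Total e_ss = 1.5.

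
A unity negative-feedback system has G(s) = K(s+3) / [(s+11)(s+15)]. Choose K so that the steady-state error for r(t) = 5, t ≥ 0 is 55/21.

50

G(s) has no factors of s in the denominator, so the system is type 0.
K_p = lim_{s→0} G(s) = K·3 / (11·15) = (1/55)·K.
e_ss = 5/(1 + K_p) = 55/21 ⇒ 1 + (1/55)·K = 21/11 ⇒ K = 50.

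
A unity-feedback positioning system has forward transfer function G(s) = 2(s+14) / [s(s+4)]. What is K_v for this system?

System type = 1 (one pole at s=0).
K_v = lim_{s→0} s·G(s) = 2·14 / (4) = 7.

7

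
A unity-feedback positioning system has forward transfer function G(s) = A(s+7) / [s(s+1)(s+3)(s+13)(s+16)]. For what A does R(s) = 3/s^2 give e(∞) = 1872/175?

The open loop has one pole at the origin → type 1 system.
K_v = lim_{s→0} s·G(s) = A·7 / (1·3·13·16) = (7/624)·A.
e_ss = 3/K_v = 1872/175 ⇒ K_v = 175/624 ⇒ A = (175/624)/(7/624) = 25.

25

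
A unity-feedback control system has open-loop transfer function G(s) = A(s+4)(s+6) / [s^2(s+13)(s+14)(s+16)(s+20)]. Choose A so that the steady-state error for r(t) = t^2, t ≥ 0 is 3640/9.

G(s) has two factors of s in the denominator, so the system is type 2.
K_a = lim_{s→0} s^2·G(s) = A·4·6 / (13·14·16·20) = (3/7280)·A.
e_ss = 2/K_a = 3640/9 ⇒ K_a = 9/1820 ⇒ A = (9/1820)/(3/7280) = 12.

12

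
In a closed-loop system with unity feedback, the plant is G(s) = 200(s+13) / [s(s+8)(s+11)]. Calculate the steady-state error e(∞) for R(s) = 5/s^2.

The open loop has one pole at the origin → type 1 system.
K_v = lim_{s→0} s·G(s) = 200·13 / (8·11) = 325/11.
e_ss = 5/K_v = 5/(325/11) = 11/65.

11/65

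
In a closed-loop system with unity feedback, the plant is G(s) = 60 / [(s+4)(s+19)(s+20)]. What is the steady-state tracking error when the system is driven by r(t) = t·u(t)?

G(s) has no factors of s in the denominator, so the system is type 0.
For a type-0 system K_v = 0, so e_ss to a ramp input is unbounded.

infinity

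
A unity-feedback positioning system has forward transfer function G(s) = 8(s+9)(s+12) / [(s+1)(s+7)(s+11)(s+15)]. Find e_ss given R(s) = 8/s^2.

infinity

The open loop has no poles at the origin → type 0 system.
For a type-0 system K_v = 0, so e_ss to a ramp input is unbounded.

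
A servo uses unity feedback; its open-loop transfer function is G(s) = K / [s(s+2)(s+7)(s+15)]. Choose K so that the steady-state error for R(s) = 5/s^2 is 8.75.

One free integrator in G(s): this is a type 1 system.
K_v = lim_{s→0} s·G(s) = K / (2·7·15) = (1/210)·K.
e_ss = 5/K_v = 8.75 ⇒ K_v = 4/7 ⇒ K = (4/7)/(1/210) = 120.

120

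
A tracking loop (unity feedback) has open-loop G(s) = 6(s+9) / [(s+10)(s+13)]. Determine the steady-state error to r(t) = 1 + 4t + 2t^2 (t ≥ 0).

System type = 0 (no poles at s=0). Taking each input component in turn:
  • 1: e_ss = 1/(1+K_p) with K_p=27/65 → 65/92.
  • 4t: a type-0 system cannot track it, e_ss → ∞.
  • 2t^2: a type-0 system cannot track it, e_ss → ∞.
The unbounded component dominates.

infinity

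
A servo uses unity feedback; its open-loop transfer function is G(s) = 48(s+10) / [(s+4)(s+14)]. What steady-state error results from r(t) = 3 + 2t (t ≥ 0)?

System type = 0 (no poles at s=0). By superposition:
  • 3: e_ss = 3/(1+K_p) with K_p=60/7 → 21/67.
  • 2t: a type-0 system cannot track it, e_ss → ∞.
The unbounded component dominates.

infinity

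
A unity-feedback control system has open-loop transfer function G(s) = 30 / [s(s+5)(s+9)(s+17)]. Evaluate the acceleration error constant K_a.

0

One free integrator in G(s): this is a type 1 system.
K_a = lim_{s→0} s^2·G(s) = 0 (the extra factor of s kills the finite limit).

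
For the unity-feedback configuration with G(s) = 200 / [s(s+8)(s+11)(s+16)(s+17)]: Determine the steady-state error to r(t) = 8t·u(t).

System type = 1 (one pole at s=0).
K_v = lim_{s→0} s·G(s) = 200 / (8·11·16·17) = 25/2992.
e_ss = 8/K_v = 8/(25/2992) = 957.44.

957.44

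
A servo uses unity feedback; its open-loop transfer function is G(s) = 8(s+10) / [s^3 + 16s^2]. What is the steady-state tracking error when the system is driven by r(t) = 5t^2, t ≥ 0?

2

The denominator has no term below 16s^2 — 2 poles at s=0, type 2.
K_a = lim_{s→0} s^2·G(s) = 8·10 / 16 = 5.
r(t) = 5t^2 gives R(s) = 10/s^3.
e_ss = 10/K_a = 10/5 = 2.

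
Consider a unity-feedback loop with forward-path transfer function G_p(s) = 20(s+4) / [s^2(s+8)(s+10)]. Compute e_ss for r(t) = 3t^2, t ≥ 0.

Two free integrators in G_p(s): this is a type 2 system.
K_a = lim_{s→0} s^2·G_p(s) = 20·4 / (8·10) = 1.
r(t) = 3t^2 gives R(s) = 6/s^3.
e_ss = 6/K_a = 6/1 = 6.

6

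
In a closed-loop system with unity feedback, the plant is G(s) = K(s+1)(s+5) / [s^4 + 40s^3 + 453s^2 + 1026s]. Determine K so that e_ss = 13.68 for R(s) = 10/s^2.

150

Factoring s from the denominator leaves a polynomial with constant term 1026, so the system is type 1.
K_v = lim_{s→0} s·G(s) = K·1·5 / 1026 = (5/1026)·K.
e_ss = 10/K_v = 13.68 ⇒ K_v = 125/171 ⇒ K = (125/171)/(5/1026) = 150.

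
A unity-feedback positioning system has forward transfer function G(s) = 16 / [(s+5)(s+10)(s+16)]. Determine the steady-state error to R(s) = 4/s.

200/51

G(s) has no factors of s in the denominator, so the system is type 0.
K_p = lim_{s→0} G(s) = 16 / (5·10·16) = 0.02.
e_ss = 4/(1 + K_p) = 4/1.02 = 200/51.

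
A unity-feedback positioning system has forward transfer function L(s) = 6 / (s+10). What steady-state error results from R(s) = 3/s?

L(s) has no factors of s in the denominator, so the system is type 0.
K_p = lim_{s→0} L(s) = 6 / (10) = 0.6.
e_ss = 3/(1 + K_p) = 3/1.6 = 1.875.

1.875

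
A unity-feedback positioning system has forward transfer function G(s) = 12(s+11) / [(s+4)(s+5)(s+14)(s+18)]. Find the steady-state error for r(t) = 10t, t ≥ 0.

infinity

No free integrators in G(s): this is a type 0 system.
For a type-0 system K_v = 0, so e_ss to a ramp input is unbounded.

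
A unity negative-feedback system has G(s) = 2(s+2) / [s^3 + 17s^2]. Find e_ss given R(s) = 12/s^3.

51

Lowest-order denominator term is 17s^2, so the open loop has 2 poles at the origin → type 2 system.
K_a = lim_{s→0} s^2·G(s) = 2·2 / 17 = 4/17.
r(t) = 6t^2 gives R(s) = 12/s^3.
e_ss = 12/K_a = 12/(4/17) = 51.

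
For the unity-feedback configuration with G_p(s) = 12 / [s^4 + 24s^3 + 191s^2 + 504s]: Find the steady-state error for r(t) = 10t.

420

The denominator has no term below 504s — 1 pole at s=0, type 1.
K_v = lim_{s→0} s·G_p(s) = 12 / 504 = 1/42.
e_ss = 10/K_v = 10/(1/42) = 420.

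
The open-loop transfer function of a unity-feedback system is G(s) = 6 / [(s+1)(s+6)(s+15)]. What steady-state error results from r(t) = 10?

G(s) has no factors of s in the denominator, so the system is type 0.
K_p = lim_{s→0} G(s) = 6 / (1·6·15) = 1/15.
e_ss = 10/(1 + K_p) = 10/(16/15) = 9.375.

9.375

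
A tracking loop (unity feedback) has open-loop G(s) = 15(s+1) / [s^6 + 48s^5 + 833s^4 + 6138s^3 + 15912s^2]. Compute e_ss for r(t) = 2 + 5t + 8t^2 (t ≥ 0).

16972.8

Factoring s^2 from the denominator leaves a polynomial with constant term 15912, so the system is type 2. Taking each input component in turn:
  • 2: tracked with zero error.
  • 5t: tracked with zero error.
  • 8t^2: e_ss = 16/K_a with K_a=5/5304 → 16972.8.
Total e_ss = 16972.8.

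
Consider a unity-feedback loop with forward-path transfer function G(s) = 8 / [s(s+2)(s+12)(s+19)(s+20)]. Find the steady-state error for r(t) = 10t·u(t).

System type = 1 (one pole at s=0).
K_v = lim_{s→0} s·G(s) = 8 / (2·12·19·20) = 1/1140.
e_ss = 10/K_v = 10/(1/1140) = 11400.

11400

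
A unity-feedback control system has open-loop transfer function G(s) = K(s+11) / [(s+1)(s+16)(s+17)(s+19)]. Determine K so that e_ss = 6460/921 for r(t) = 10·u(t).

No free integrators in G(s): this is a type 0 system.
K_p = lim_{s→0} G(s) = K·11 / (1·16·17·19) = (11/5168)·K.
e_ss = 10/(1 + K_p) = 6460/921 ⇒ 1 + (11/5168)·K = 921/646 ⇒ K = 200.

200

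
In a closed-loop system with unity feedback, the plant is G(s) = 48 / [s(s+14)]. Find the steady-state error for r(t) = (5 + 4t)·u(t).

One free integrator in G(s): this is a type 1 system. Taking each input component in turn:
  • 5: tracked with zero error.
  • 4t: e_ss = 4/K_v with K_v=24/7 → 7/6.
Total e_ss = 7/6.

7/6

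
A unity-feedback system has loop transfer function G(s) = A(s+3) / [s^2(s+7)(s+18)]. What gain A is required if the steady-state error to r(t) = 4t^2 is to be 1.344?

G(s) has two factors of s in the denominator, so the system is type 2.
K_a = lim_{s→0} s^2·G(s) = A·3 / (7·18) = (1/42)·A.
e_ss = 8/K_a = 1.344 ⇒ K_a = 125/21 ⇒ A = (125/21)/(1/42) = 250.

250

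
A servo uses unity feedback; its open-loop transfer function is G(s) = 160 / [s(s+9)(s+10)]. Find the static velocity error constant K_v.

One free integrator in G(s): this is a type 1 system.
K_v = lim_{s→0} s·G(s) = 160 / (9·10) = 16/9.

16/9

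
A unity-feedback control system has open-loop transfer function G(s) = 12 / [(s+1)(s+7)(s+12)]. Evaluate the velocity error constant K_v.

The open loop has no poles at the origin → type 0 system.
K_v = lim_{s→0} s·G(s) = 0 (the extra factor of s kills the finite limit).

0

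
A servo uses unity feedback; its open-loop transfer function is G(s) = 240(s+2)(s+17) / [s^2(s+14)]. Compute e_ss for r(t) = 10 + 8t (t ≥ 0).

G(s) has two factors of s in the denominator, so the system is type 2. Treating each term separately:
  • 10: tracked with zero error.
  • 8t: tracked with zero error.
Total e_ss = 0.

0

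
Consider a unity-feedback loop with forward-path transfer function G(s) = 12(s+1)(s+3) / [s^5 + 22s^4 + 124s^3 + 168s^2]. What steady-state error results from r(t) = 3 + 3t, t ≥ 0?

0

Factoring s^2 from the denominator leaves a polynomial with constant term 168, so the system is type 2. Treating each term separately:
  • 3: tracked with zero error.
  • 3t: tracked with zero error.
Total e_ss = 0.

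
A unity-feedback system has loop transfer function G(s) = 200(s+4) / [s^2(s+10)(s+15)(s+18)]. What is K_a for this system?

The open loop has two poles at the origin → type 2 system.
K_a = lim_{s→0} s^2·G(s) = 200·4 / (10·15·18) = 8/27.

8/27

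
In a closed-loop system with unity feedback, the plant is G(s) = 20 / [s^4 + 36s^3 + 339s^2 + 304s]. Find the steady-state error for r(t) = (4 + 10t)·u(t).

Lowest-order denominator term is 304s, so the open loop has 1 pole at the origin → type 1 system. By superposition:
  • 4: tracked with zero error.
  • 10t: e_ss = 10/K_v with K_v=5/76 → 152.
Total e_ss = 152.

152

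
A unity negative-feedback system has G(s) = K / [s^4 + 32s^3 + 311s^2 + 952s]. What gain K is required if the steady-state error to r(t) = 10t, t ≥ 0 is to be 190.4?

Factoring s from the denominator leaves a polynomial with constant term 952, so the system is type 1.
K_v = lim_{s→0} s·G(s) = K / 952 = (1/952)·K.
e_ss = 10/K_v = 190.4 ⇒ K_v = 25/476 ⇒ K = (25/476)/(1/952) = 50.

50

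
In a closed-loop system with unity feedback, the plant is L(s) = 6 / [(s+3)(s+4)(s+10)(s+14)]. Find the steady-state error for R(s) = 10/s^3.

System type = 0 (no poles at s=0).
For a type-0 system K_a = 0, so e_ss to a parabolic input is unbounded.

infinity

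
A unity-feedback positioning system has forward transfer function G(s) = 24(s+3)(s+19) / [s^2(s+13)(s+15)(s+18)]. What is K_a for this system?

System type = 2 (two poles at s=0).
K_a = lim_{s→0} s^2·G(s) = 24·3·19 / (13·15·18) = 76/195.

76/195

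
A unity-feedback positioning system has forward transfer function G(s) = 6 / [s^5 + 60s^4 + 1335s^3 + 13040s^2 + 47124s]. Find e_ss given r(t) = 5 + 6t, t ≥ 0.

Lowest-order denominator term is 47124s, so the open loop has 1 pole at the origin → type 1 system. By superposition:
  • 5: tracked with zero error.
  • 6t: e_ss = 6/K_v with K_v=1/7854 → 47124.
Total e_ss = 47124.

47124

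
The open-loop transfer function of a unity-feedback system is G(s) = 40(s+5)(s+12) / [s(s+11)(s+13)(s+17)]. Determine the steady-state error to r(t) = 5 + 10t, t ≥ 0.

2431/240

One free integrator in G(s): this is a type 1 system. Taking each input component in turn:
  • 5: tracked with zero error.
  • 10t: e_ss = 10/K_v with K_v=2400/2431 → 2431/240.
Total e_ss = 2431/240.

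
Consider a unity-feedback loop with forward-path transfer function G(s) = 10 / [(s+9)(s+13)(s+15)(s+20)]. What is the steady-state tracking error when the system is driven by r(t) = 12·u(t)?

42120/3511

System type = 0 (no poles at s=0).
K_p = lim_{s→0} G(s) = 10 / (9·13·15·20) = 1/3510.
e_ss = 12/(1 + K_p) = 12/(3511/3510) = 42120/3511.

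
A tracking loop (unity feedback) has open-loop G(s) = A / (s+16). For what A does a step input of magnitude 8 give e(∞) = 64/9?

The open loop has no poles at the origin → type 0 system.
K_p = lim_{s→0} G(s) = A / (16) = 0.0625·A.
e_ss = 8/(1 + K_p) = 64/9 ⇒ 1 + 0.0625·A = 1.125 ⇒ A = 2.

2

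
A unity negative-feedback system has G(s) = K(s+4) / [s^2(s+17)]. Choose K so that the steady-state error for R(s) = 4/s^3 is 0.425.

G(s) has two factors of s in the denominator, so the system is type 2.
K_a = lim_{s→0} s^2·G(s) = K·4 / (17) = (4/17)·K.
e_ss = 4/K_a = 0.425 ⇒ K_a = 160/17 ⇒ K = (160/17)/(4/17) = 40.

40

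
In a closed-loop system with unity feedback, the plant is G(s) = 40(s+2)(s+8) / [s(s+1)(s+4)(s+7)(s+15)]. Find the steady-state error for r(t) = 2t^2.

System type = 1 (one pole at s=0).
For a type-1 system K_a = 0, so e_ss to a parabolic input is unbounded.

infinity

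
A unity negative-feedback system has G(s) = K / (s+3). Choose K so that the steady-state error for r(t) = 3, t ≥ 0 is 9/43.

40

The open loop has no poles at the origin → type 0 system.
K_p = lim_{s→0} G(s) = K / (3) = (1/3)·K.
e_ss = 3/(1 + K_p) = 9/43 ⇒ 1 + (1/3)·K = 43/3 ⇒ K = 40.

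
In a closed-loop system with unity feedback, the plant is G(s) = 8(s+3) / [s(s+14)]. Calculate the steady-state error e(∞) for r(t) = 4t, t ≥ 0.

7/3

One free integrator in G(s): this is a type 1 system.
K_v = lim_{s→0} s·G(s) = 8·3 / (14) = 12/7.
e_ss = 4/K_v = 4/(12/7) = 7/3.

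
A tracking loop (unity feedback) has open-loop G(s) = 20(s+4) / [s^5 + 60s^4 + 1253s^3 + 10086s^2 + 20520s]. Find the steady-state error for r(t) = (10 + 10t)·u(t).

Lowest-order denominator term is 20520s, so the open loop has 1 pole at the origin → type 1 system. By superposition:
  • 10: tracked with zero error.
  • 10t: e_ss = 10/K_v with K_v=2/513 → 2565.
Total e_ss = 2565.

2565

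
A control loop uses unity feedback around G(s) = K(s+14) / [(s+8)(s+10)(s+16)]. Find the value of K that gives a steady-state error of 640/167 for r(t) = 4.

4

No free integrators in G(s): this is a type 0 system.
K_p = lim_{s→0} G(s) = K·14 / (8·10·16) = (7/640)·K.
e_ss = 4/(1 + K_p) = 640/167 ⇒ 1 + (7/640)·K = 167/160 ⇒ K = 4.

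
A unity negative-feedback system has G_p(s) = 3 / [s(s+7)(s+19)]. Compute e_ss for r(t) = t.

System type = 1 (one pole at s=0).
K_v = lim_{s→0} s·G_p(s) = 3 / (7·19) = 3/133.
e_ss = 1/K_v = 1/(3/133) = 133/3.

133/3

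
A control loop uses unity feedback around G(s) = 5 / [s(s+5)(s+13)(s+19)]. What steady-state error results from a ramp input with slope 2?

494

G(s) has one factor of s in the denominator, so the system is type 1.
K_v = lim_{s→0} s·G(s) = 5 / (5·13·19) = 1/247.
e_ss = 2/K_v = 2/(1/247) = 494.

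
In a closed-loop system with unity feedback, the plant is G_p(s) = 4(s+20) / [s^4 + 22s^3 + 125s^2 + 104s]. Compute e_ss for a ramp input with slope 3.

3.9

Factoring s from the denominator leaves a polynomial with constant term 104, so the system is type 1.
K_v = lim_{s→0} s·G_p(s) = 4·20 / 104 = 10/13.
e_ss = 3/K_v = 3/(10/13) = 3.9.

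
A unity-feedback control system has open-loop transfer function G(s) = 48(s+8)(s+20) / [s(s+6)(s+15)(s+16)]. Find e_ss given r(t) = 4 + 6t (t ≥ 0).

1.125

The open loop has one pole at the origin → type 1 system. Treating each term separately:
  • 4: tracked with zero error.
  • 6t: e_ss = 6/K_v with K_v=16/3 → 1.125.
Total e_ss = 1.125.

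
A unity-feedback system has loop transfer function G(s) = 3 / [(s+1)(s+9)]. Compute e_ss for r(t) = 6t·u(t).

System type = 0 (no poles at s=0).
For a type-0 system K_v = 0, so e_ss to a ramp input is unbounded.

infinity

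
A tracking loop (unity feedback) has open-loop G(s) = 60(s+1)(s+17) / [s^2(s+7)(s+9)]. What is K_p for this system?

infinity

K_p = lim_{s→0} G(s); with 2 poles at the origin the limit diverges, so K_p = ∞.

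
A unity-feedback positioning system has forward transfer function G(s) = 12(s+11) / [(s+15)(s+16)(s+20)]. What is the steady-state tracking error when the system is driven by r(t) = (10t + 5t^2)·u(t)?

System type = 0 (no poles at s=0). By superposition:
  • 10t: a type-0 system cannot track it, e_ss → ∞.
  • 5t^2: a type-0 system cannot track it, e_ss → ∞.
The unbounded component dominates.

infinity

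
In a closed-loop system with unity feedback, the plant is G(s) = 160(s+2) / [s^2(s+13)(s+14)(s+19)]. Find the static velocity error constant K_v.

infinity

K_v = lim_{s→0} s·G(s); with 2 poles at the origin the limit diverges, so K_v = ∞.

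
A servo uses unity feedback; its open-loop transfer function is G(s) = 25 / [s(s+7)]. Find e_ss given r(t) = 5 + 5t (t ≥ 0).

The open loop has one pole at the origin → type 1 system. By superposition:
  • 5: tracked with zero error.
  • 5t: e_ss = 5/K_v with K_v=25/7 → 1.4.
Total e_ss = 1.4.

1.4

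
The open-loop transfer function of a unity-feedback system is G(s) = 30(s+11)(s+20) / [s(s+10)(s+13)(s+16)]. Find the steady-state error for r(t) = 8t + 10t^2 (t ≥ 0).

infinity

System type = 1 (one pole at s=0). Taking each input component in turn:
  • 8t: e_ss = 8/K_v with K_v=165/52 → 416/165.
  • 10t^2: a type-1 system cannot track it, e_ss → ∞.
The unbounded component dominates.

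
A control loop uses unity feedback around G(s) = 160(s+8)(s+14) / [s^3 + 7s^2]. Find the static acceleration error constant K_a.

2560

Factoring s^2 from the denominator leaves a polynomial with constant term 7, so the system is type 2.
K_a = lim_{s→0} s^2·G(s) = 160·8·14 / 7 = 2560.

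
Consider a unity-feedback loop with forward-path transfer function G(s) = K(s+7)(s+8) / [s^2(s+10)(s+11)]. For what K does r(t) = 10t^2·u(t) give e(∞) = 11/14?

50

G(s) has two factors of s in the denominator, so the system is type 2.
K_a = lim_{s→0} s^2·G(s) = K·7·8 / (10·11) = (28/55)·K.
e_ss = 20/K_a = 11/14 ⇒ K_a = 280/11 ⇒ K = (280/11)/(28/55) = 50.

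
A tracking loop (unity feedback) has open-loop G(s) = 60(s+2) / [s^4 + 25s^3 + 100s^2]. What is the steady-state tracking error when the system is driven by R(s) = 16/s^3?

Factoring s^2 from the denominator leaves a polynomial with constant term 100, so the system is type 2.
K_a = lim_{s→0} s^2·G(s) = 60·2 / 100 = 1.2.
r(t) = 8t^2 gives R(s) = 16/s^3.
e_ss = 16/K_a = 16/1.2 = 40/3.

40/3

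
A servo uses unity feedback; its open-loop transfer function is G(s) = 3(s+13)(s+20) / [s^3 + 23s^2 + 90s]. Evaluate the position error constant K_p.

K_p = lim_{s→0} G(s); with 1 pole at the origin the limit diverges, so K_p = ∞.

infinity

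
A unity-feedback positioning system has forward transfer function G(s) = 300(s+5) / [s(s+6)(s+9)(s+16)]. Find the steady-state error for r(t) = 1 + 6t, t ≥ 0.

3.456

System type = 1 (one pole at s=0). Treating each term separately:
  • 1: tracked with zero error.
  • 6t: e_ss = 6/K_v with K_v=125/72 → 3.456.
Total e_ss = 3.456.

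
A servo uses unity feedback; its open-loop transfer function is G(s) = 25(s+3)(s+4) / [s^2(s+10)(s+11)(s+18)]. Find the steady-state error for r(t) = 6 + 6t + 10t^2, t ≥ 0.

132

The open loop has two poles at the origin → type 2 system. Taking each input component in turn:
  • 6: tracked with zero error.
  • 6t: tracked with zero error.
  • 10t^2: e_ss = 20/K_a with K_a=5/33 → 132.
Total e_ss = 132.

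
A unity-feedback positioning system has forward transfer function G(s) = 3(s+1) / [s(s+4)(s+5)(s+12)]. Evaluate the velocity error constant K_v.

One free integrator in G(s): this is a type 1 system.
K_v = lim_{s→0} s·G(s) = 3·1 / (4·5·12) = 0.0125.

0.0125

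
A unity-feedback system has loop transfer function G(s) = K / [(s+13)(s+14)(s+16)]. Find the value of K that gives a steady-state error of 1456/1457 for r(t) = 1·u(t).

2

No free integrators in G(s): this is a type 0 system.
K_p = lim_{s→0} G(s) = K / (13·14·16) = (1/2912)·K.
e_ss = 1/(1 + K_p) = 1456/1457 ⇒ 1 + (1/2912)·K = 1457/1456 ⇒ K = 2.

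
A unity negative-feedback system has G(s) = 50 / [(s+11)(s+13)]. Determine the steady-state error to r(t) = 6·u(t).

G(s) has no factors of s in the denominator, so the system is type 0.
K_p = lim_{s→0} G(s) = 50 / (11·13) = 50/143.
e_ss = 6/(1 + K_p) = 6/(193/143) = 858/193.

858/193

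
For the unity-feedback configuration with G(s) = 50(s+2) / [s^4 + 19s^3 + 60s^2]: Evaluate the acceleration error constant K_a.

Lowest-order denominator term is 60s^2, so the open loop has 2 poles at the origin → type 2 system.
K_a = lim_{s→0} s^2·G(s) = 50·2 / 60 = 5/3.

5/3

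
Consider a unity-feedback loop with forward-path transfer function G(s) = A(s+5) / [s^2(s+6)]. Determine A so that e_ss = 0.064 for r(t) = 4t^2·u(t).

Two free integrators in G(s): this is a type 2 system.
K_a = lim_{s→0} s^2·G(s) = A·5 / (6) = (5/6)·A.
e_ss = 8/K_a = 0.064 ⇒ K_a = 125 ⇒ A = 125/(5/6) = 150.

150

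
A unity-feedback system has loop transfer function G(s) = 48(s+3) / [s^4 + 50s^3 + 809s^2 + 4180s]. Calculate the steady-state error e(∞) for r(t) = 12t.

1045/3

Lowest-order denominator term is 4180s, so the open loop has 1 pole at the origin → type 1 system.
K_v = lim_{s→0} s·G(s) = 48·3 / 4180 = 36/1045.
e_ss = 12/K_v = 12/(36/1045) = 1045/3.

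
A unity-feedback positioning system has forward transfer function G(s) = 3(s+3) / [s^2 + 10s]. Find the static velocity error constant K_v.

0.9

The denominator has no term below 10s — 1 pole at s=0, type 1.
K_v = lim_{s→0} s·G(s) = 3·3 / 10 = 0.9.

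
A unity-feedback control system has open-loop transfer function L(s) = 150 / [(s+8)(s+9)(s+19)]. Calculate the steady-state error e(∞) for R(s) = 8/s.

No free integrators in L(s): this is a type 0 system.
K_p = lim_{s→0} L(s) = 150 / (8·9·19) = 25/228.
e_ss = 8/(1 + K_p) = 8/(253/228) = 1824/253.

1824/253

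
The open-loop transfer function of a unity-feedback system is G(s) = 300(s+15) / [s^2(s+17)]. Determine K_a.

4500/17

G(s) has two factors of s in the denominator, so the system is type 2.
K_a = lim_{s→0} s^2·G(s) = 300·15 / (17) = 4500/17.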